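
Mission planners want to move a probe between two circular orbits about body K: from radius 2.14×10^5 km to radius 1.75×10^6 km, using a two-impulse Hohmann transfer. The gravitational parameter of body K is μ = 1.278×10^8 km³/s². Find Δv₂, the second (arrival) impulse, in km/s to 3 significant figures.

Δv₂ = 4.56 km/s

Transfer-ellipse semi-major axis a_t = (r₁ + r₂)/2 = (2.140×10^5 + 1.750×10^6)/2 = 9.820×10^5 km.
Circular speed at r = 1.750×10^6 km: v_c = √(μ/r) = 8.5457 km/s.
Vis-viva on the transfer ellipse at r = 1.750×10^6 km gives v_t = √[μ(2/r − 1/a_t)] = 3.9893 km/s.
Δv₂ = |v_t − v_c| = |3.9893 − 8.5457| = 4.556 km/s.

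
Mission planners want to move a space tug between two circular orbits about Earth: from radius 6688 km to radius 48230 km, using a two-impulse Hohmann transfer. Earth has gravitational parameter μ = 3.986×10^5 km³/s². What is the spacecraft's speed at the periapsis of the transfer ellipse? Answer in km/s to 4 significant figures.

Semi-major axis of the transfer orbit: a_t = (6688 + 48230)/2 = 27459 km.
At periapsis, r = 6688 km.
Applying v² = μ(2/r − 1/a_t): v = 10.23 km/s.

v = 10.23 km/s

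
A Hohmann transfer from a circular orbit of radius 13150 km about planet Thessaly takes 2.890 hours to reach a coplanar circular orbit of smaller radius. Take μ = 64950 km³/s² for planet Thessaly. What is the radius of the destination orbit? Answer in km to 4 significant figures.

Transfer time t = 2.890 hours = 10404 s, and t = π√(a_t³/μ).
So a_t = (μ t²/π²)^(1/3) = (64950 × (10404)² / π²)^(1/3) = 8930.9 km.
Since a_t = (r₁ + r₂)/2, r₂ = 2a_t − r₁ = 2×8930.9 − 13150 = 4711.8 km.

r₂ = 4712 km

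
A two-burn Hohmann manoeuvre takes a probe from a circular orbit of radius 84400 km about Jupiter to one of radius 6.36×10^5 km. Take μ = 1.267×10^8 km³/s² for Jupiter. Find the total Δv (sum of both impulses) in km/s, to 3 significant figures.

Δv = 20.0 km/s

Semi-major axis of the transfer orbit: a_t = (84400 + 6.360×10^5)/2 = 3.602×10^5 km.
At r₁ the circular-orbit speed is v₁ = √(μ/r₁) = 38.745 km/s.
On the transfer ellipse at r₁, vis-viva equation gives v_p = √[μ(2/r₁ − 1/a_t)] = 51.484 km/s.
First burn Δv₁ = |v_p − v₁| = 12.74 km/s.
At r₂, v₂ = √(μ/r₂) = 14.114 km/s.
Transfer-orbit speed at r₂: v_a = √[μ(2/r₂ − 1/a_t)] = 6.8322 km/s.
Second burn Δv₂ = |v₂ − v_a| = 7.282 km/s.
Δv = Δv₁ + Δv₂ = 12.74 + 7.282 = 20.02 km/s.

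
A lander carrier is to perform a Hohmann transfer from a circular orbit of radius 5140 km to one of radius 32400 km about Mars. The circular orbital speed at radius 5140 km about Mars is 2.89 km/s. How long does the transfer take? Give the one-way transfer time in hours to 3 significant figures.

From the circular-orbit relation v² = μ/r at r = 5140 km: μ = v²r = (2.89)² × 5140 = 42929.8 km³/s².
The Hohmann ellipse has a_t = (r₁ + r₂)/2 = 18770 km.
Transfer time t = π√(a_t³/μ) = π√((18770)³ / 42929.8) = 38990 s.
Converting: 38990 s ÷ 3600 s/hour = 10.8 hours.

t = 10.8 hours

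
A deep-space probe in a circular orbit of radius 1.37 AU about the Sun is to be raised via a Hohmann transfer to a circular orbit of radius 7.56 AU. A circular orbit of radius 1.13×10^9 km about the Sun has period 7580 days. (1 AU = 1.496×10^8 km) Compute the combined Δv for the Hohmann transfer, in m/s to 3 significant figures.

From Kepler's third law T² = 4π²r³/μ at r = 1.13×10^9 km, T = 7580 days = 7580 × 86400 s = 6.54912×10^8 s: μ = 4π²r³/T² = 1.32810×10^11 km³/s².
In km: r₁ = 1.37 × 1.496×10^8 = 2.04952×10^8 km; r₂ = 7.56 × 1.496×10^8 = 1.130976×10^9 km.
The Hohmann ellipse has a_t = (r₁ + r₂)/2 = 6.67964×10^8 km.
Circular speed at r₁: v₁ = √(μ/r₁) = √(1.32810×10^11/2.04952×10^8) = 25.456 km/s.
Transfer-orbit speed at r₁ (vis-viva): v_p = √[μ(2/r₁ − 1/a_t)] = 33.124 km/s.
First burn Δv₁ = |v_p − v₁| = 7.668 km/s.
At r₂, v₂ = √(μ/r₂) = 10.8365 km/s.
Transfer-orbit speed at r₂: v_a = √[μ(2/r₂ − 1/a_t)] = 6.00257 km/s.
Second burn Δv₂ = |v₂ − v_a| = 4.834 km/s.
Δv = Δv₁ + Δv₂ = 7.668 + 4.834 = 12.50 km/s.

Δv = 12500 m/s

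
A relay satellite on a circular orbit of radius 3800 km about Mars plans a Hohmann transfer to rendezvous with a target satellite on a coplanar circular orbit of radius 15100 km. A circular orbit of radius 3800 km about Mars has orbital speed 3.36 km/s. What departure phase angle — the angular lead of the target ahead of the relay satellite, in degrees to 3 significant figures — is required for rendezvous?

φ = 90.9°

From the circular-orbit relation v² = μ/r at r = 3800 km: μ = v²r = (3.36)² × 3800 = 42900.5 km³/s².
Semi-major axis of the transfer orbit: a_t = (3800 + 15100)/2 = 9450 km.
The half-period of the transfer ellipse is t = π√(a_t³/μ) = 13933.7 s.
Target angular speed ω₂ = √(μ/r₂³) = 1.11626×10^-4 rad/s.
Angle swept by the target during transfer: ω₂·t = 1.5554 rad = 89.12°.
The relay satellite traverses 180° on the transfer ellipse, so the target must lead by 180° − 89.12° = 90.9°.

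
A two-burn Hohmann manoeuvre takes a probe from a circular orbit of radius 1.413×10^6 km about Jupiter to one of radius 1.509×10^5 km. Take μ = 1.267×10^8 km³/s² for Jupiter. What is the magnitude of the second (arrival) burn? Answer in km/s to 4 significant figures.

Δv₂ = 9.975 km/s

Transfer-ellipse semi-major axis a_t = (r₁ + r₂)/2 = (1.413×10^6 + 1.509×10^5)/2 = 7.8195×10^5 km.
On the circular orbit at r = 1.509×10^5 km, v_c = √(μ/r) = 28.9764 km/s.
Vis-viva on the transfer ellipse at r = 1.509×10^5 km gives v_t = √[μ(2/r − 1/a_t)] = 38.9516 km/s.
Δv₂ = |v_t − v_c| = |38.9516 − 28.9764| = 9.975 km/s.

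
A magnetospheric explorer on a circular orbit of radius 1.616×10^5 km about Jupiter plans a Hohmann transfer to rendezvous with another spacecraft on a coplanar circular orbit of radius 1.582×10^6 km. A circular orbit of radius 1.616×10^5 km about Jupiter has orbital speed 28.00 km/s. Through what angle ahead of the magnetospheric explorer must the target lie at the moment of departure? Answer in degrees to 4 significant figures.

From the circular-orbit relation v² = μ/r at r = 1.616×10^5 km: μ = v²r = (28.00)² × 1.616×10^5 = 1.26694×10^8 km³/s².
Transfer-ellipse semi-major axis a_t = (r₁ + r₂)/2 = (1.616×10^5 + 1.582×10^6)/2 = 8.718×10^5 km.
Transfer time t = π√(a_t³/μ) = 2.2719×10^5 s.
The target's mean motion on its circular orbit is ω₂ = √(μ/r₂³) = 5.6568×10^-6 rad/s.
Angle swept by the target during transfer: ω₂·t = 1.2852 rad = 73.64°.
The magnetospheric explorer traverses 180° on the transfer ellipse, so the target must lead by 180° − 73.64° = 106.4°.

φ = 106.4°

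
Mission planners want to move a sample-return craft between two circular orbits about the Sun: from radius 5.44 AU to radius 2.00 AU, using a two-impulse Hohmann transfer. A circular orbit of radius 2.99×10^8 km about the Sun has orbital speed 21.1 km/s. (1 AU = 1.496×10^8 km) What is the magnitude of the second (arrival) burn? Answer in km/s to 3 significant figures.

From the circular-orbit relation v² = μ/r at r = 2.99×10^8 km: μ = v²r = (21.1)² × 2.99×10^8 = 1.33118×10^11 km³/s².
In km: r₁ = 5.44 × 1.496×10^8 = 8.13824×10^8 km; r₂ = 2.00 × 1.496×10^8 = 2.992×10^8 km.
Semi-major axis of the transfer orbit: a_t = (8.13824×10^8 + 2.992×10^8)/2 = 5.56512×10^8 km.
On the circular orbit at r = 2.992×10^8 km, v_c = √(μ/r) = 21.093 km/s.
Transfer-orbit speed at the same r (vis-viva, a = a_t): v_t = √[μ(2/r − 1/a_t)] = 25.507 km/s.
Δv₂ = |v_t − v_c| = |25.507 − 21.093| = 4.414 km/s.

Δv₂ = 4.41 km/s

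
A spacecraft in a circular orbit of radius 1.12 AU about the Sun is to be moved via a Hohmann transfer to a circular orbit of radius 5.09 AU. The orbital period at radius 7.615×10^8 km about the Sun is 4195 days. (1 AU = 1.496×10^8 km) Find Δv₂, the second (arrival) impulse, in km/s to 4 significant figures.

Δv₂ = 5.273 km/s

From Kepler's third law T² = 4π²r³/μ at r = 7.615×10^8 km, T = 4195 days = 4195 × 86400 s = 3.62448×10^8 s: μ = 4π²r³/T² = 1.32702×10^11 km³/s².
In km: r₁ = 1.12 × 1.496×10^8 = 1.67552×10^8 km; r₂ = 5.09 × 1.496×10^8 = 7.61464×10^8 km.
Semi-major axis of the transfer orbit: a_t = (1.67552×10^8 + 7.61464×10^8)/2 = 4.64508×10^8 km.
On the circular orbit at r = 7.61464×10^8 km, v_c = √(μ/r) = 13.2012 km/s.
Transfer-orbit speed at the same r (vis-viva, a = a_t): v_t = √[μ(2/r − 1/a_t)] = 7.92853 km/s.
Δv₂ = |v_t − v_c| = |7.92853 − 13.2012| = 5.273 km/s.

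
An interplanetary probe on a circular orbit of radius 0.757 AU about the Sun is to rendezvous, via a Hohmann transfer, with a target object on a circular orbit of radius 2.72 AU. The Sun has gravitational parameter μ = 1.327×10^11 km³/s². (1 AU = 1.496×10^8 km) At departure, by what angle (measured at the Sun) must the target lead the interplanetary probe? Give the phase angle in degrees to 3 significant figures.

φ = 88.0°

In km: r₁ = 0.757 × 1.496×10^8 = 1.132472×10^8 km; r₂ = 2.72 × 1.496×10^8 = 4.06912×10^8 km.
The Hohmann ellipse has a_t = (r₁ + r₂)/2 = 2.600796×10^8 km.
The half-period of the transfer ellipse is t = π√(a_t³/μ) = 3.6172×10^7 s.
The target's mean motion on its circular orbit is ω₂ = √(μ/r₂³) = 4.4380×10^-8 rad/s.
Angle swept by the target during transfer: ω₂·t = 1.6053 rad = 91.98°.
Arrival is 180° from departure on the ellipse, so φ = 180° − 91.98° = 88.0°.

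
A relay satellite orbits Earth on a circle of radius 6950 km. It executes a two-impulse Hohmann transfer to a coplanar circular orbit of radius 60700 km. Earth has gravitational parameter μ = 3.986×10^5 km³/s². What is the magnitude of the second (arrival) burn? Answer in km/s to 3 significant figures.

Semi-major axis of the transfer orbit: a_t = (6950 + 60700)/2 = 33825 km.
On the circular orbit at r = 60700 km, v_c = √(μ/r) = 2.563 km/s.
Transfer-orbit speed at the same r (vis-viva, a = a_t): v_t = √[μ(2/r − 1/a_t)] = 1.162 km/s.
Δv₂ = |v_t − v_c| = |1.162 − 2.563| = 1.401 km/s.

Δv₂ = 1.40 km/s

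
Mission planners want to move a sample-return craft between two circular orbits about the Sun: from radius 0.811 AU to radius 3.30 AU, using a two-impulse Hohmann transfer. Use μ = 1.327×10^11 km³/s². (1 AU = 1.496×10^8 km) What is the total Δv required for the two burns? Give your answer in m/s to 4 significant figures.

In km: r₁ = 0.811 × 1.496×10^8 = 1.213256×10^8 km; r₂ = 3.30 × 1.496×10^8 = 4.9368×10^8 km.
Transfer-ellipse semi-major axis a_t = (r₁ + r₂)/2 = (1.213256×10^8 + 4.9368×10^8)/2 = 3.075028×10^8 km.
At r₁ the circular-orbit speed is v₁ = √(μ/r₁) = 33.072 km/s.
Transfer-orbit speed at r₁ (v² = μ(2/r − 1/a)): v_p = √[μ(2/r₁ − 1/a_t)] = 41.904 km/s.
First burn Δv₁ = |v_p − v₁| = 8.832 km/s.
At r₂, v₂ = √(μ/r₂) = 16.395 km/s.
Transfer-orbit speed at r₂: v_a = √[μ(2/r₂ − 1/a_t)] = 10.298 km/s.
Second burn Δv₂ = |v₂ − v_a| = 6.097 km/s.
Total Δv = Δv₁ + Δv₂ = 14.93 km/s.

Δv = 14930 m/s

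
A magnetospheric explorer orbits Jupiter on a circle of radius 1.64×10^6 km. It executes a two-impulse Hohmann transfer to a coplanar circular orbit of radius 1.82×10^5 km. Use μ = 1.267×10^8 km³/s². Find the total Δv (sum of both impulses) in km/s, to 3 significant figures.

Δv = 13.9 km/s

Semi-major axis of the transfer orbit: a_t = (1.640×10^6 + 1.820×10^5)/2 = 9.110×10^5 km.
Circular speed at r₁: v₁ = √(μ/r₁) = √(1.267×10^8/1.640×10^6) = 8.790 km/s.
Transfer-orbit speed at r₁ (vis-viva): v_a = √[μ(2/r₁ − 1/a_t)] = 3.929 km/s.
First burn Δv₁ = |v_a − v₁| = 4.861 km/s.
Circular speed at r₂: v₂ = √(μ/r₂) = 26.385 km/s.
Transfer-orbit speed at r₂: v_p = √[μ(2/r₂ − 1/a_t)] = 35.401 km/s.
Second burn Δv₂ = |v₂ − v_p| = 9.016 km/s.
Δv = Δv₁ + Δv₂ = 4.861 + 9.016 = 13.88 km/s.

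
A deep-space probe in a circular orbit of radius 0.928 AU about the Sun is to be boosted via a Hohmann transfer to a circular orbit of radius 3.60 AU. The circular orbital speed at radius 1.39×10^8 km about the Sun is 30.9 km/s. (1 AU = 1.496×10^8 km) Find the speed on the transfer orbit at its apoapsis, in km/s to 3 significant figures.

From the circular-orbit relation v² = μ/r at r = 1.39×10^8 km: μ = v²r = (30.9)² × 1.39×10^8 = 1.32719×10^11 km³/s².
In km: r₁ = 0.928 × 1.496×10^8 = 1.388288×10^8 km; r₂ = 3.60 × 1.496×10^8 = 5.3856×10^8 km.
Transfer-ellipse semi-major axis a_t = (r₁ + r₂)/2 = (1.388288×10^8 + 5.3856×10^8)/2 = 3.386944×10^8 km.
The apoapsis of the transfer ellipse is at r = 5.3856×10^8 km.
Vis-viva: v = √[μ(2/r − 1/a_t)] = √[1.32719×10^11 × (2/5.3856×10^8 − 1/3.386944×10^8)] = 10.05 km/s.

v = 10.1 km/s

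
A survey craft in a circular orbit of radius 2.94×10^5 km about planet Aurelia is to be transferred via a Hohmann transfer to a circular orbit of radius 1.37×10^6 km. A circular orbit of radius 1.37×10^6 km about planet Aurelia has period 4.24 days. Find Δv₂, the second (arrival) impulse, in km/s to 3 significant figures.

Δv₂ = 9.53 km/s

From Kepler's third law T² = 4π²r³/μ at r = 1.37×10^6 km, T = 4.24 days = 4.24 × 86400 s = 3.66336×10^5 s: μ = 4π²r³/T² = 7.56419×10^8 km³/s².
Semi-major axis of the transfer orbit: a_t = (2.940×10^5 + 1.370×10^6)/2 = 8.320×10^5 km.
On the circular orbit at r = 1.370×10^6 km, v_c = √(μ/r) = 23.50 km/s.
Transfer-orbit speed at the same r (vis-viva, a = a_t): v_t = √[μ(2/r − 1/a_t)] = 13.97 km/s.
Δv₂ = |v_t − v_c| = |13.97 − 23.50| = 9.530 km/s.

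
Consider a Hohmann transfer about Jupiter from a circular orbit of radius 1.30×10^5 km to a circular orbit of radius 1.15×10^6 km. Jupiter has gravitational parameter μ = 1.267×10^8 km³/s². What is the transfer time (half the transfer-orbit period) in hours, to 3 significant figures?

The Hohmann ellipse has a_t = (r₁ + r₂)/2 = 6.400×10^5 km.
Transfer time t = π√(a_t³/μ) = π√((6.400×10^5)³ / 1.267×10^8) = 1.429×10^5 s.
Converting: 1.429×10^5 s ÷ 3600 s/hour = 39.7 hours.

t = 39.7 hours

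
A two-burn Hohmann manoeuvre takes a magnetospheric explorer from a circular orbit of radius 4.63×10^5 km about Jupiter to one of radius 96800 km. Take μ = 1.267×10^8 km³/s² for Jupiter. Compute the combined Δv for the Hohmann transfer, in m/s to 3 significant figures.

Δv = 17200 m/s

Transfer-ellipse semi-major axis a_t = (r₁ + r₂)/2 = (4.630×10^5 + 96800)/2 = 2.799×10^5 km.
Circular speed at r₁: v₁ = √(μ/r₁) = √(1.267×10^8/4.630×10^5) = 16.54237 km/s.
On the transfer ellipse at r₁, vis-viva equation gives v_a = √[μ(2/r₁ − 1/a_t)] = 9.728235 km/s.
First burn Δv₁ = |v_a − v₁| = 6.8141 km/s.
At r₂, v₂ = √(μ/r₂) = 36.179 km/s.
Transfer-orbit speed at r₂: v_p = √[μ(2/r₂ − 1/a_t)] = 46.531 km/s.
Second burn Δv₂ = |v₂ − v_p| = 10.352 km/s.
Total Δv = Δv₁ + Δv₂ = 17.17 km/s.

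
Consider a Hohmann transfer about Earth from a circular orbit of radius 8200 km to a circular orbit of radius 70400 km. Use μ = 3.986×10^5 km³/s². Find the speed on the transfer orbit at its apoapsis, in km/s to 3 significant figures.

v = 1.09 km/s

Transfer-ellipse semi-major axis a_t = (r₁ + r₂)/2 = (8200 + 70400)/2 = 39300 km.
The apoapsis of the transfer ellipse is at r = 70400 km.
Applying v² = μ(2/r − 1/a_t): v = 1.087 km/s.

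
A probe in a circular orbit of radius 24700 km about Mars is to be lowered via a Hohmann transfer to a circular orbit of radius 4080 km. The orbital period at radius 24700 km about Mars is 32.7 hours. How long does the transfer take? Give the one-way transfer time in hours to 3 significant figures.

t = 7.27 hours

From Kepler's third law T² = 4π²r³/μ at r = 24700 km, T = 32.7 hours = 32.7 × 3600 s = 1.1772×10^5 s: μ = 4π²r³/T² = 42928.9 km³/s².
The Hohmann ellipse has a_t = (r₁ + r₂)/2 = 14390 km.
Half the transfer-orbit period gives t = π√(a_t³/μ) = 26170 s.
Converting: 26170 s ÷ 3600 s/hour = 7.27 hours.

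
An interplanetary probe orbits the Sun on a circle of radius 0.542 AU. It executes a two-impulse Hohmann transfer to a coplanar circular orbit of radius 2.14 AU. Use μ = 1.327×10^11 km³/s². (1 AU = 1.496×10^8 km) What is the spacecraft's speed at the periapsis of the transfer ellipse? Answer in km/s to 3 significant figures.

In km: r₁ = 0.542 × 1.496×10^8 = 8.10832×10^7 km; r₂ = 2.14 × 1.496×10^8 = 3.20144×10^8 km.
The Hohmann ellipse has a_t = (r₁ + r₂)/2 = 2.006136×10^8 km.
At periapsis, r = 8.10832×10^7 km.
From the vis-viva equation, v = √[μ(2/r − 1/a_t)] = 51.10 km/s.

v = 51.1 km/s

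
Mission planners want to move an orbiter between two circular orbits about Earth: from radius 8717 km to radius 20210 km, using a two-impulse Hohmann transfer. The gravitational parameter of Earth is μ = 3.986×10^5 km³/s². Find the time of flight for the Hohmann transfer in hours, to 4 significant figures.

t = 2.404 hours

Transfer-ellipse semi-major axis a_t = (r₁ + r₂)/2 = (8717 + 20210)/2 = 14463.5 km.
Half the transfer-orbit period gives t = π√(a_t³/μ) = 8655 s.
Converting: 8655 s ÷ 3600 s/hour = 2.404 hours.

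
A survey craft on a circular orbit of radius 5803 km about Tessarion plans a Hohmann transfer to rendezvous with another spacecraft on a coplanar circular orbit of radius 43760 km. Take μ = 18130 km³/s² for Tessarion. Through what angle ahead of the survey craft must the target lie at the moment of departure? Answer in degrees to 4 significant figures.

φ = 103.3°

Transfer-ellipse semi-major axis a_t = (r₁ + r₂)/2 = (5803 + 43760)/2 = 24781.5 km.
The half-period of the transfer ellipse is t = π√(a_t³/μ) = 91021 s.
The target's mean motion on its circular orbit is ω₂ = √(μ/r₂³) = 1.4709×10^-5 rad/s.
Angle swept by the target during transfer: ω₂·t = 1.3388 rad = 76.71°.
The survey craft traverses 180° on the transfer ellipse, so the target must lead by 180° − 76.71° = 103.3°.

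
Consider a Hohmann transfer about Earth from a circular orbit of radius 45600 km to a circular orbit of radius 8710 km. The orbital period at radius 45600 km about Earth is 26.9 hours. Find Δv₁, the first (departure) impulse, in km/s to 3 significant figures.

Δv₁ = 1.28 km/s

From Kepler's third law T² = 4π²r³/μ at r = 45600 km, T = 26.9 hours = 26.9 × 3600 s = 96840 s: μ = 4π²r³/T² = 3.99158×10^5 km³/s².
The Hohmann ellipse has a_t = (r₁ + r₂)/2 = 27155 km.
On the circular orbit at r = 45600 km, v_c = √(μ/r) = 2.959 km/s.
Transfer-orbit speed at the same r (vis-viva, a = a_t): v_t = √[μ(2/r − 1/a_t)] = 1.676 km/s.
Δv₁ = |v_t − v_c| = |1.676 − 2.959| = 1.283 km/s.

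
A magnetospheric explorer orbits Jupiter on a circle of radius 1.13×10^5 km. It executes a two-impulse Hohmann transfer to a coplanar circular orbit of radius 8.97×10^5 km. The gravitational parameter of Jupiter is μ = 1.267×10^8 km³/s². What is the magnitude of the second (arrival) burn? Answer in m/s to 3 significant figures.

Δv₂ = 6260 m/s

Transfer-ellipse semi-major axis a_t = (r₁ + r₂)/2 = (1.130×10^5 + 8.970×10^5)/2 = 5.050×10^5 km.
Circular speed at r = 8.970×10^5 km: v_c = √(μ/r) = 11.885 km/s.
Vis-viva on the transfer ellipse at r = 8.970×10^5 km gives v_t = √[μ(2/r − 1/a_t)] = 5.6219 km/s.
Δv₂ = |v_t − v_c| = |5.6219 − 11.885| = 6.263 km/s.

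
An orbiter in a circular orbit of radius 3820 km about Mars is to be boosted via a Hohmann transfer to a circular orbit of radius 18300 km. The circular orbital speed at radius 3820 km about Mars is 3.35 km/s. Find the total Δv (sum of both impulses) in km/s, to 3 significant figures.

From the circular-orbit relation v² = μ/r at r = 3820 km: μ = v²r = (3.35)² × 3820 = 42869.9 km³/s².
The Hohmann ellipse has a_t = (r₁ + r₂)/2 = 11060 km.
At r₁ the circular-orbit speed is v₁ = √(μ/r₁) = 3.3500 km/s.
Transfer-orbit speed at r₁ (vis-viva equation): v_p = √[μ(2/r₁ − 1/a_t)] = 4.3092 km/s.
First burn Δv₁ = |v_p − v₁| = 0.9592 km/s.
Circular speed at r₂: v₂ = √(μ/r₂) = 1.5306 km/s.
Transfer-orbit speed at r₂: v_a = √[μ(2/r₂ − 1/a_t)] = 0.89951 km/s.
Second burn Δv₂ = |v₂ − v_a| = 0.6311 km/s.
Total Δv = Δv₁ + Δv₂ = 1.590 km/s.

Δv = 1.59 km/s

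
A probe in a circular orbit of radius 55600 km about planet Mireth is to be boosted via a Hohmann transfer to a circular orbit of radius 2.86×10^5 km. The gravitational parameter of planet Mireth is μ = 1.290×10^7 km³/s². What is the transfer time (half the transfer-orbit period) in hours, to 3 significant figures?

Transfer-ellipse semi-major axis a_t = (r₁ + r₂)/2 = (55600 + 2.860×10^5)/2 = 1.708×10^5 km.
Transfer time t = π√(a_t³/μ) = π√((1.708×10^5)³ / 1.290×10^7) = 61743 s.
Converting: 61743 s ÷ 3600 s/hour = 17.2 hours.

t = 17.2 hours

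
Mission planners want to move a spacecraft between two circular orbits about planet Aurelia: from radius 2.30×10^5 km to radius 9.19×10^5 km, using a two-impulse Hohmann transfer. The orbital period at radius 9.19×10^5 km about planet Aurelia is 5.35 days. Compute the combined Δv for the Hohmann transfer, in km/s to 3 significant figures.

From Kepler's third law T² = 4π²r³/μ at r = 9.19×10^5 km, T = 5.35 days = 5.35 × 86400 s = 4.6224×10^5 s: μ = 4π²r³/T² = 1.43407×10^8 km³/s².
The Hohmann ellipse has a_t = (r₁ + r₂)/2 = 5.745×10^5 km.
At r₁ the circular-orbit speed is v₁ = √(μ/r₁) = 24.9702 km/s.
On the transfer ellipse at r₁, v² = μ(2/r − 1/a) gives v_p = √[μ(2/r₁ − 1/a_t)] = 31.5816 km/s.
First burn Δv₁ = |v_p − v₁| = 6.611 km/s.
At r₂, v₂ = √(μ/r₂) = 12.492 km/s.
Transfer-orbit speed at r₂: v_a = √[μ(2/r₂ − 1/a_t)] = 7.9040 km/s.
Second burn Δv₂ = |v₂ − v_a| = 4.588 km/s.
Total Δv = Δv₁ + Δv₂ = 11.20 km/s.

Δv = 11.2 km/s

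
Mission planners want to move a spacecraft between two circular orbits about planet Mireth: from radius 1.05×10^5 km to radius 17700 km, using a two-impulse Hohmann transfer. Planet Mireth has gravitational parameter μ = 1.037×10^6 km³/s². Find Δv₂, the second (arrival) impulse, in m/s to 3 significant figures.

The Hohmann ellipse has a_t = (r₁ + r₂)/2 = 61350 km.
On the circular orbit at r = 17700 km, v_c = √(μ/r) = 7.65425 km/s.
Vis-viva on the transfer ellipse at r = 17700 km gives v_t = √[μ(2/r − 1/a_t)] = 10.0136 km/s.
Δv₂ = |v_t − v_c| = |10.0136 − 7.65425| = 2.359 km/s.

Δv₂ = 2360 m/s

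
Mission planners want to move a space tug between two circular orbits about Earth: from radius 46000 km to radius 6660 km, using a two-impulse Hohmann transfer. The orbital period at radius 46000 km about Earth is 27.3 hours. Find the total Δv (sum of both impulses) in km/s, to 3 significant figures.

From Kepler's third law T² = 4π²r³/μ at r = 46000 km, T = 27.3 hours = 27.3 × 3600 s = 98280 s: μ = 4π²r³/T² = 3.97835×10^5 km³/s².
Semi-major axis of the transfer orbit: a_t = (46000 + 6660)/2 = 26330 km.
At r₁ the circular-orbit speed is v₁ = √(μ/r₁) = 2.941 km/s.
Transfer-orbit speed at r₁ (vis-viva): v_a = √[μ(2/r₁ − 1/a_t)] = 1.479 km/s.
First burn Δv₁ = |v_a − v₁| = 1.462 km/s.
Circular speed at r₂: v₂ = √(μ/r₂) = 7.7288 km/s.
Transfer-orbit speed at r₂: v_p = √[μ(2/r₂ − 1/a_t)] = 10.216 km/s.
Second burn Δv₂ = |v₂ − v_p| = 2.487 km/s.
Δv = Δv₁ + Δv₂ = 1.462 + 2.487 = 3.949 km/s.

Δv = 3.95 km/s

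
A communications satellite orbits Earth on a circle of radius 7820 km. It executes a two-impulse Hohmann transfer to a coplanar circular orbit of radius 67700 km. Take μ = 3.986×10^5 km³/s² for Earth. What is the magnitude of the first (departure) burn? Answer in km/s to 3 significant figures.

Transfer-ellipse semi-major axis a_t = (r₁ + r₂)/2 = (7820 + 67700)/2 = 37760 km.
On the circular orbit at r = 7820 km, v_c = √(μ/r) = 7.1395 km/s.
Transfer-orbit speed at the same r (vis-viva, a = a_t): v_t = √[μ(2/r − 1/a_t)] = 9.5597 km/s.
Δv₁ = |v_t − v_c| = |9.5597 − 7.1395| = 2.420 km/s.

Δv₁ = 2.42 km/s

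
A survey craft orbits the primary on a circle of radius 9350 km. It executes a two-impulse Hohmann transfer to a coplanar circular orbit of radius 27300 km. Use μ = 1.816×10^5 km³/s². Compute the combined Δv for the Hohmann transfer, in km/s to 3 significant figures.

The Hohmann ellipse has a_t = (r₁ + r₂)/2 = 18325 km.
Circular speed at r₁: v₁ = √(μ/r₁) = √(1.816×10^5/9350) = 4.407 km/s.
On the transfer ellipse at r₁, vis-viva equation gives v_p = √[μ(2/r₁ − 1/a_t)] = 5.379 km/s.
First burn Δv₁ = |v_p − v₁| = 0.9720 km/s.
Circular speed at r₂: v₂ = √(μ/r₂) = 2.5791 km/s.
Transfer-orbit speed at r₂: v_a = √[μ(2/r₂ − 1/a_t)] = 1.8423 km/s.
Second burn Δv₂ = |v₂ − v_a| = 0.7368 km/s.
Δv = Δv₁ + Δv₂ = 0.9720 + 0.7368 = 1.709 km/s.

Δv = 1.71 km/s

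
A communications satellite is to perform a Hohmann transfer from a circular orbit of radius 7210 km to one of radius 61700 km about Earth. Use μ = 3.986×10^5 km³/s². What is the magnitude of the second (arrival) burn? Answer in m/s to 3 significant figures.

Δv₂ = 1380 m/s

Transfer-ellipse semi-major axis a_t = (r₁ + r₂)/2 = (7210 + 61700)/2 = 34455 km.
Circular speed at r = 61700 km: v_c = √(μ/r) = 2.542 km/s.
Vis-viva on the transfer ellipse at r = 61700 km gives v_t = √[μ(2/r − 1/a_t)] = 1.163 km/s.
Δv₂ = |v_t − v_c| = |1.163 − 2.542| = 1.379 km/s.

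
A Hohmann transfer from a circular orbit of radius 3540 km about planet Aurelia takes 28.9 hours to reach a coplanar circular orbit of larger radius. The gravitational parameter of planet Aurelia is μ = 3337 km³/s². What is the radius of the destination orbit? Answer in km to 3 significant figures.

r₂ = 27300 km

Transfer time t = 28.9 hours = 1.0404×10^5 s, and t = π√(a_t³/μ).
So a_t = (μ t²/π²)^(1/3) = (3337 × (1.0404×10^5)² / π²)^(1/3) = 15411 km.
Since a_t = (r₁ + r₂)/2, r₂ = 2a_t − r₁ = 2×15411 − 3540 = 27282 km.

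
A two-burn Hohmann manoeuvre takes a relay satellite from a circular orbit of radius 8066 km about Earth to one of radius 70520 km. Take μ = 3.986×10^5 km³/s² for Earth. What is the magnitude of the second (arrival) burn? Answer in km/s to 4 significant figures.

Δv₂ = 1.300 km/s

Semi-major axis of the transfer orbit: a_t = (8066 + 70520)/2 = 39293 km.
Circular speed at r = 70520 km: v_c = √(μ/r) = 2.377 km/s.
Transfer-orbit speed at the same r (vis-viva, a = a_t): v_t = √[μ(2/r − 1/a_t)] = 1.077 km/s.
Δv₂ = |v_t − v_c| = |1.077 − 2.377| = 1.300 km/s.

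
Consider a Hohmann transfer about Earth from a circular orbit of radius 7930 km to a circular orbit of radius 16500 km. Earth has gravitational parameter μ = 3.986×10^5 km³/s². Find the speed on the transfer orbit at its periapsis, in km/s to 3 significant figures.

v = 8.24 km/s

Transfer-ellipse semi-major axis a_t = (r₁ + r₂)/2 = (7930 + 16500)/2 = 12215 km.
At periapsis, r = 7930 km.
Applying v² = μ(2/r − 1/a_t): v = 8.240 km/s.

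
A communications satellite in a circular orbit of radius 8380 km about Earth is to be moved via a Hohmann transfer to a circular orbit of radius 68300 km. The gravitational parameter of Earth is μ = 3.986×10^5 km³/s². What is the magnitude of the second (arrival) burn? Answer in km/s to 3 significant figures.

Δv₂ = 1.29 km/s

Semi-major axis of the transfer orbit: a_t = (8380 + 68300)/2 = 38340 km.
On the circular orbit at r = 68300 km, v_c = √(μ/r) = 2.4158 km/s.
Transfer-orbit speed at the same r (vis-viva, a = a_t): v_t = √[μ(2/r − 1/a_t)] = 1.1294 km/s.
Δv₂ = |v_t − v_c| = |1.1294 − 2.4158| = 1.286 km/s.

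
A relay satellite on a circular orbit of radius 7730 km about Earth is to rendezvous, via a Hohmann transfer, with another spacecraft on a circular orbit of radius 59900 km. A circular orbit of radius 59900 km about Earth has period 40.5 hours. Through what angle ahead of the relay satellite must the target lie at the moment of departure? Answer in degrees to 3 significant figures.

From Kepler's third law T² = 4π²r³/μ at r = 59900 km, T = 40.5 hours = 40.5 × 3600 s = 1.458×10^5 s: μ = 4π²r³/T² = 3.99140×10^5 km³/s².
Transfer-ellipse semi-major axis a_t = (r₁ + r₂)/2 = (7730 + 59900)/2 = 33815 km.
The half-period of the transfer ellipse is t = π√(a_t³/μ) = 30921 s.
The target's mean motion on its circular orbit is ω₂ = √(μ/r₂³) = 4.3095×10^-5 rad/s.
Angle swept by the target during transfer: ω₂·t = 1.3325 rad = 76.35°.
The relay satellite traverses 180° on the transfer ellipse, so the target must lead by 180° − 76.35° = 104°.

φ = 104°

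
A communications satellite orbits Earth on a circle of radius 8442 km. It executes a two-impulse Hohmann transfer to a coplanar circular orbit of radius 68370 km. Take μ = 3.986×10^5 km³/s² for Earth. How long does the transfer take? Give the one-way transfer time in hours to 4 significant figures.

t = 10.40 hours

Semi-major axis of the transfer orbit: a_t = (8442 + 68370)/2 = 38406 km.
Transfer time t = π√(a_t³/μ) = π√((38406)³ / 3.986×10^5) = 37450 s.
Converting: 37450 s ÷ 3600 s/hour = 10.40 hours.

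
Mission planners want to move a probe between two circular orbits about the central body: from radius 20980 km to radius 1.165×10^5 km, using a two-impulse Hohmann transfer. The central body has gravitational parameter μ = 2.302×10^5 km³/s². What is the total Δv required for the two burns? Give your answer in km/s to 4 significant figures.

Δv = 1.629 km/s

Transfer-ellipse semi-major axis a_t = (r₁ + r₂)/2 = (20980 + 1.165×10^5)/2 = 68740 km.
At r₁ the circular-orbit speed is v₁ = √(μ/r₁) = 3.3125 km/s.
On the transfer ellipse at r₁, vis-viva equation gives v_p = √[μ(2/r₁ − 1/a_t)] = 4.3123 km/s.
First burn Δv₁ = |v_p − v₁| = 0.9998 km/s.
Circular speed at r₂: v₂ = √(μ/r₂) = 1.4057 km/s.
Transfer-orbit speed at r₂: v_a = √[μ(2/r₂ − 1/a_t)] = 0.77658 km/s.
Second burn Δv₂ = |v₂ − v_a| = 0.6291 km/s.
Total Δv = Δv₁ + Δv₂ = 1.629 km/s.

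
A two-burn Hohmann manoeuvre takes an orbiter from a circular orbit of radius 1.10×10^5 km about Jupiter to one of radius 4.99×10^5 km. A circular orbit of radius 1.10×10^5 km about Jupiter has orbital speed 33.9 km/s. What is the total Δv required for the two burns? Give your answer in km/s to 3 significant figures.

From the circular-orbit relation v² = μ/r at r = 1.10×10^5 km: μ = v²r = (33.9)² × 1.10×10^5 = 1.26413×10^8 km³/s².
Semi-major axis of the transfer orbit: a_t = (1.100×10^5 + 4.990×10^5)/2 = 3.045×10^5 km.
Circular speed at r₁: v₁ = √(μ/r₁) = √(1.26413×10^8/1.100×10^5) = 33.900 km/s.
On the transfer ellipse at r₁, v² = μ(2/r − 1/a) gives v_p = √[μ(2/r₁ − 1/a_t)] = 43.397 km/s.
First burn Δv₁ = |v_p − v₁| = 9.497 km/s.
At r₂, v₂ = √(μ/r₂) = 15.916 km/s.
Transfer-orbit speed at r₂: v_a = √[μ(2/r₂ − 1/a_t)] = 9.5664 km/s.
Second burn Δv₂ = |v₂ − v_a| = 6.350 km/s.
Δv = Δv₁ + Δv₂ = 9.497 + 6.350 = 15.85 km/s.

Δv = 15.8 km/s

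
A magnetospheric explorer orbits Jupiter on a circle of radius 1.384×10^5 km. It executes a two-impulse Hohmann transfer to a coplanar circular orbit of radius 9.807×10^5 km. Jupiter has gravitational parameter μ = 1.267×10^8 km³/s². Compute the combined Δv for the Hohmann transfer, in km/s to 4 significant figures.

Semi-major axis of the transfer orbit: a_t = (1.384×10^5 + 9.807×10^5)/2 = 5.5955×10^5 km.
At r₁ the circular-orbit speed is v₁ = √(μ/r₁) = 30.26 km/s.
On the transfer ellipse at r₁, v² = μ(2/r − 1/a) gives v_p = √[μ(2/r₁ − 1/a_t)] = 40.06 km/s.
First burn Δv₁ = |v_p − v₁| = 9.800 km/s.
At r₂, v₂ = √(μ/r₂) = 11.366 km/s.
Transfer-orbit speed at r₂: v_a = √[μ(2/r₂ − 1/a_t)] = 5.6529 km/s.
Second burn Δv₂ = |v₂ − v_a| = 5.713 km/s.
Δv = Δv₁ + Δv₂ = 9.800 + 5.713 = 15.51 km/s.

Δv = 15.51 km/s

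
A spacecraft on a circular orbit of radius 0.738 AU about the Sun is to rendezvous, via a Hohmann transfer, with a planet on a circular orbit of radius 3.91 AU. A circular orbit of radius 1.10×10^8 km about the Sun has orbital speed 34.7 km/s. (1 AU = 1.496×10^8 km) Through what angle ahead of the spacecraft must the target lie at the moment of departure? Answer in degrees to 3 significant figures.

From the circular-orbit relation v² = μ/r at r = 1.10×10^8 km: μ = v²r = (34.7)² × 1.10×10^8 = 1.32450×10^11 km³/s².
In km: r₁ = 0.738 × 1.496×10^8 = 1.104048×10^8 km; r₂ = 3.91 × 1.496×10^8 = 5.84936×10^8 km.
The Hohmann ellipse has a_t = (r₁ + r₂)/2 = 3.476704×10^8 km.
Transfer time t = π√(a_t³/μ) = 5.5960×10^7 s.
Target angular speed ω₂ = √(μ/r₂³) = 2.5725×10^-8 rad/s.
Angle swept by the target during transfer: ω₂·t = 1.4396 rad = 82.48°.
The spacecraft traverses 180° on the transfer ellipse, so the target must lead by 180° − 82.48° = 97.5°.

φ = 97.5°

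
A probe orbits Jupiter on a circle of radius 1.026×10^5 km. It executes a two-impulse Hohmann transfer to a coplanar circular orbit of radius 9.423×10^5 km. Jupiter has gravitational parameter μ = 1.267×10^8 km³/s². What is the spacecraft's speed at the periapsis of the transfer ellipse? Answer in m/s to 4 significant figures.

The Hohmann ellipse has a_t = (r₁ + r₂)/2 = 5.2245×10^5 km.
The periapsis of the transfer ellipse is at r = 1.026×10^5 km.
Applying v² = μ(2/r − 1/a_t): v = 47.19 km/s.

v = 47190 m/s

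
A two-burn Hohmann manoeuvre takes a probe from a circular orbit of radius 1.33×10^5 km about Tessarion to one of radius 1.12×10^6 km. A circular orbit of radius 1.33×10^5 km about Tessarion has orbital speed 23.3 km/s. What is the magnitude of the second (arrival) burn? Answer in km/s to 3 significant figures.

Δv₂ = 4.33 km/s

From the circular-orbit relation v² = μ/r at r = 1.33×10^5 km: μ = v²r = (23.3)² × 1.33×10^5 = 7.22044×10^7 km³/s².
Semi-major axis of the transfer orbit: a_t = (1.330×10^5 + 1.120×10^6)/2 = 6.265×10^5 km.
Circular speed at r = 1.120×10^6 km: v_c = √(μ/r) = 8.029 km/s.
Transfer-orbit speed at the same r (vis-viva, a = a_t): v_t = √[μ(2/r − 1/a_t)] = 3.699 km/s.
Δv₂ = |v_t − v_c| = |3.699 − 8.029| = 4.330 km/s.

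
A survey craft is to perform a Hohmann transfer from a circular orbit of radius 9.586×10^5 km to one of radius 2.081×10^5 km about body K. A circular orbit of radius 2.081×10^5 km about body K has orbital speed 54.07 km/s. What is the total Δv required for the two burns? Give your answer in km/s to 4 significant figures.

Δv = 25.39 km/s

From the circular-orbit relation v² = μ/r at r = 2.081×10^5 km: μ = v²r = (54.07)² × 2.081×10^5 = 6.08394×10^8 km³/s².
Semi-major axis of the transfer orbit: a_t = (9.586×10^5 + 2.081×10^5)/2 = 5.8335×10^5 km.
Circular speed at r₁: v₁ = √(μ/r₁) = √(6.08394×10^8/9.586×10^5) = 25.193 km/s.
Transfer-orbit speed at r₁ (vis-viva equation): v_a = √[μ(2/r₁ − 1/a_t)] = 15.047 km/s.
First burn Δv₁ = |v_a − v₁| = 10.15 km/s.
Circular speed at r₂: v₂ = √(μ/r₂) = 54.07 km/s.
Transfer-orbit speed at r₂: v_p = √[μ(2/r₂ − 1/a_t)] = 69.31 km/s.
Second burn Δv₂ = |v₂ − v_p| = 15.24 km/s.
Total Δv = Δv₁ + Δv₂ = 25.39 km/s.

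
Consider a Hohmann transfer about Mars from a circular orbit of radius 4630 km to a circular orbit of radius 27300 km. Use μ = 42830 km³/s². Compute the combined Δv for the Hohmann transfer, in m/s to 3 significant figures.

Semi-major axis of the transfer orbit: a_t = (4630 + 27300)/2 = 15965 km.
At r₁ the circular-orbit speed is v₁ = √(μ/r₁) = 3.04147 km/s.
Transfer-orbit speed at r₁ (v² = μ(2/r − 1/a)): v_p = √[μ(2/r₁ − 1/a_t)] = 3.97723 km/s.
First burn Δv₁ = |v_p − v₁| = 0.9358 km/s.
At r₂, v₂ = √(μ/r₂) = 1.2525 km/s.
Transfer-orbit speed at r₂: v_a = √[μ(2/r₂ − 1/a_t)] = 0.67453 km/s.
Second burn Δv₂ = |v₂ − v_a| = 0.5780 km/s.
Total Δv = Δv₁ + Δv₂ = 1.514 km/s.

Δv = 1510 m/s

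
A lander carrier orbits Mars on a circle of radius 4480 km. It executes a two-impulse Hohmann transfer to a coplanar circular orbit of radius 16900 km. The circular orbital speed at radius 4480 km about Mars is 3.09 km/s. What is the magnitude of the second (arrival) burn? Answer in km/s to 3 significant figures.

From the circular-orbit relation v² = μ/r at r = 4480 km: μ = v²r = (3.09)² × 4480 = 42775.5 km³/s².
The Hohmann ellipse has a_t = (r₁ + r₂)/2 = 10690 km.
On the circular orbit at r = 16900 km, v_c = √(μ/r) = 1.591 km/s.
Vis-viva on the transfer ellipse at r = 16900 km gives v_t = √[μ(2/r − 1/a_t)] = 1.030 km/s.
Δv₂ = |v_t − v_c| = |1.030 − 1.591| = 0.5610 km/s.

Δv₂ = 0.561 km/s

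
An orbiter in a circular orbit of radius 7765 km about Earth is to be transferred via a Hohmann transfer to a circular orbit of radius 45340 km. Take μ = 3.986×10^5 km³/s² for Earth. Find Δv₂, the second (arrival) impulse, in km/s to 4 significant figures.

Transfer-ellipse semi-major axis a_t = (r₁ + r₂)/2 = (7765 + 45340)/2 = 26552.5 km.
On the circular orbit at r = 45340 km, v_c = √(μ/r) = 2.965 km/s.
Transfer-orbit speed at the same r (vis-viva, a = a_t): v_t = √[μ(2/r − 1/a_t)] = 1.603 km/s.
Δv₂ = |v_t − v_c| = |1.603 − 2.965| = 1.362 km/s.

Δv₂ = 1.362 km/s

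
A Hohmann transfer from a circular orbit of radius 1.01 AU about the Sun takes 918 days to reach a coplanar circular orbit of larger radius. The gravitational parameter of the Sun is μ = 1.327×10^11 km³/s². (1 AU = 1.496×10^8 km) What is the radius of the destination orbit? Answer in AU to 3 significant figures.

In km: r₁ = 1.01 × 1.496×10^8 = 1.51096×10^8 km.
Transfer time t = 918 days = 7.93152×10^7 s, and t = π√(a_t³/μ).
So a_t = (μ t²/π²)^(1/3) = (1.327×10^11 × (7.93152×10^7)² / π²)^(1/3) = 4.3896×10^8 km.
Since a_t = (r₁ + r₂)/2, r₂ = 2a_t − r₁ = 2×4.3896×10^8 − 1.51096×10^8 = 7.26824×10^8 km.
In AU: r₂ = 7.26824×10^8 / 1.496×10^8 = 4.86 AU.

r₂ = 4.86 AU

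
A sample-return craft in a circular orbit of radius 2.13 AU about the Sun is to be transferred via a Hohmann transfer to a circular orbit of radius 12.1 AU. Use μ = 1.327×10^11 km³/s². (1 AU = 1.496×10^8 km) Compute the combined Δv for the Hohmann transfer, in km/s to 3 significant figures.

In km: r₁ = 2.13 × 1.496×10^8 = 3.18648×10^8 km; r₂ = 12.1 × 1.496×10^8 = 1.81016×10^9 km.
Semi-major axis of the transfer orbit: a_t = (3.18648×10^8 + 1.81016×10^9)/2 = 1.064404×10^9 km.
At r₁ the circular-orbit speed is v₁ = √(μ/r₁) = 20.407 km/s.
On the transfer ellipse at r₁, vis-viva gives v_p = √[μ(2/r₁ − 1/a_t)] = 26.612 km/s.
First burn Δv₁ = |v_p − v₁| = 6.205 km/s.
At r₂, v₂ = √(μ/r₂) = 8.562 km/s.
Transfer-orbit speed at r₂: v_a = √[μ(2/r₂ − 1/a_t)] = 4.685 km/s.
Second burn Δv₂ = |v₂ − v_a| = 3.877 km/s.
Total Δv = Δv₁ + Δv₂ = 10.08 km/s.

Δv = 10.1 km/s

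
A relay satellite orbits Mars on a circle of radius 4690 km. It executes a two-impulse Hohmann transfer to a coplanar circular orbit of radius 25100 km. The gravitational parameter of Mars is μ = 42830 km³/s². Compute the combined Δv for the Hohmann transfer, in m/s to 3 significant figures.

Δv = 1470 m/s

The Hohmann ellipse has a_t = (r₁ + r₂)/2 = 14895 km.
At r₁ the circular-orbit speed is v₁ = √(μ/r₁) = 3.0220 km/s.
Transfer-orbit speed at r₁ (vis-viva): v_p = √[μ(2/r₁ − 1/a_t)] = 3.9229 km/s.
First burn Δv₁ = |v_p − v₁| = 0.9009 km/s.
Circular speed at r₂: v₂ = √(μ/r₂) = 1.3063 km/s.
Transfer-orbit speed at r₂: v_a = √[μ(2/r₂ − 1/a_t)] = 0.73300 km/s.
Second burn Δv₂ = |v₂ − v_a| = 0.5733 km/s.
Total Δv = Δv₁ + Δv₂ = 1.474 km/s.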